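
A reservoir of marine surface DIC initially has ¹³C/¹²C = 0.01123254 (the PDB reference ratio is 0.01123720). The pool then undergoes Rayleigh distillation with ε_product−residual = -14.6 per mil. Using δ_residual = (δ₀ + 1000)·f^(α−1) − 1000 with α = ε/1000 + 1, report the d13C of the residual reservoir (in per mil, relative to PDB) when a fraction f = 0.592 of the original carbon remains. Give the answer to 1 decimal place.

δ₀ = (0.01123254/0.01123720 − 1)×1000 = (0.999585 − 1)×1000 = -0.415 per mil
α − 1 = ε/1000 = -0.0146
f^(α−1) = 0.592^(-0.0146) = 1.007683
δ_res = (-0.415 + 1000) × 1.007683 − 1000 = 1007.266 − 1000 = 7.27 per mil

7.3 per mil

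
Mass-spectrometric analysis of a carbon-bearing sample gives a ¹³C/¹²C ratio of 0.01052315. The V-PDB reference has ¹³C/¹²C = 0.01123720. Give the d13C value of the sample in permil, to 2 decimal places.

-63.54 permil

d13C = (R_sample / R_standard − 1) × 1000
R_sample / R_standard = 0.01052315 / 0.01123720 = 0.936457
d13C = (0.936457 − 1) × 1000 = -63.543 permil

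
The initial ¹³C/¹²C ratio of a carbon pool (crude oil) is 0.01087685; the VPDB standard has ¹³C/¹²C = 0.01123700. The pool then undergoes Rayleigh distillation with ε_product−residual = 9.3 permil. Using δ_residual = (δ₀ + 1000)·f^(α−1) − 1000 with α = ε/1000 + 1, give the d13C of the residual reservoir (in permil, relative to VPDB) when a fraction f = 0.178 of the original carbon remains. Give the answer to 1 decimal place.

δ₀ = (0.01087685/0.01123700 − 1)×1000 = (0.967950 − 1)×1000 = -32.050 permil
α − 1 = ε/1000 = 0.0093
f^(α−1) = 0.178^(0.0093) = 0.984077
δ_res = (-32.050 + 1000) × 0.984077 − 1000 = 952.537 − 1000 = -47.46 permil

-47.5 permil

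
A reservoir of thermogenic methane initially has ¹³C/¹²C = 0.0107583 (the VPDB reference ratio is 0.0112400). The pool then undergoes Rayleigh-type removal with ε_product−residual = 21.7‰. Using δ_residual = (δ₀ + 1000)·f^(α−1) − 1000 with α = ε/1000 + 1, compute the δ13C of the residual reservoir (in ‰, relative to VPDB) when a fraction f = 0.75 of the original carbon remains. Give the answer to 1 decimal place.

δ₀ = (0.0107583/0.0112400 − 1)×1000 = (0.957144 − 1)×1000 = -42.856‰
α − 1 = ε/1000 = 0.0217
f^(α−1) = 0.75^(0.0217) = 0.993777
δ_res = (-42.856 + 1000) × 0.993777 − 1000 = 951.188 − 1000 = -48.81‰

-48.8‰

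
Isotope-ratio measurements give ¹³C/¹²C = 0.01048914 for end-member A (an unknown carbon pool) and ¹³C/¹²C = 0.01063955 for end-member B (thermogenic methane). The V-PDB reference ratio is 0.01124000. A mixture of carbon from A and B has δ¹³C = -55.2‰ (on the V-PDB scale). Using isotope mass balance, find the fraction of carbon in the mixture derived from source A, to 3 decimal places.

0.133

δ_A = (0.01048914/0.01124000 − 1)×1000 = (0.933198 − 1)×1000 = -66.802‰
δ_B = (0.01063955/0.01124000 − 1)×1000 = (0.946579 − 1)×1000 = -53.421‰
f_A = (δ_mix − δ_B)/(δ_A − δ_B) = (-55.2 − (-53.421))/(-66.802 − (-53.421))
f_A = -1.779 / -13.382 = 0.1330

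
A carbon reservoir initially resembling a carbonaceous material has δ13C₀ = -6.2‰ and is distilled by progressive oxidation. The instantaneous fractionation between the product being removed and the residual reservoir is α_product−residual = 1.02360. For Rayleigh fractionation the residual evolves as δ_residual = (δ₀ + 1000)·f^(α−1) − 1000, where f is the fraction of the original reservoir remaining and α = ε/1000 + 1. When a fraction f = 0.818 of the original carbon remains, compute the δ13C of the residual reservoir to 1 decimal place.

Rayleigh residual: δ_res = (δ₀ + 1000)·f^(α−1) − 1000
α − 1 = 0.02360
f^(α−1) = 0.818^(0.02360) = 0.995270
δ_res = (-6.2 + 1000) × 0.995270 − 1000 = 989.099 − 1000 = -10.90‰

-10.9‰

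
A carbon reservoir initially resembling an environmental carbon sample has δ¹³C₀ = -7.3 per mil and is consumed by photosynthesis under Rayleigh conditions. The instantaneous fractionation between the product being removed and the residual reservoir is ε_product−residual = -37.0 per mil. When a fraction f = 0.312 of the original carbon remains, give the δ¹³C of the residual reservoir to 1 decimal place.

36.4 per mil

Rayleigh residual: δ_res = (δ₀ + 1000)·f^(α−1) − 1000
α = ε/1000 + 1 = 0.96300, so α − 1 = -0.03700
f^(α−1) = 0.312^(-0.03700) = 1.044038
δ_res = (-7.3 + 1000) × 1.044038 − 1000 = 1036.416 − 1000 = 36.42 per mil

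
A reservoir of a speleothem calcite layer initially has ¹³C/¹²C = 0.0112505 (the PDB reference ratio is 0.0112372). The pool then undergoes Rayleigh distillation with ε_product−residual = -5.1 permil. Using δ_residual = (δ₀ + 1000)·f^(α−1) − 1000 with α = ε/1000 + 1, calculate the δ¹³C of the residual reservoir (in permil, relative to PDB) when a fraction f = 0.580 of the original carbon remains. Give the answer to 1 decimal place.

δ₀ = (0.0112505/0.0112372 − 1)×1000 = (1.001184 − 1)×1000 = 1.184 permil
α − 1 = ε/1000 = -0.0051
f^(α−1) = 0.580^(-0.0051) = 1.002782
δ_res = (1.184 + 1000) × 1.002782 − 1000 = 1003.969 − 1000 = 3.97 permil

4.0 permil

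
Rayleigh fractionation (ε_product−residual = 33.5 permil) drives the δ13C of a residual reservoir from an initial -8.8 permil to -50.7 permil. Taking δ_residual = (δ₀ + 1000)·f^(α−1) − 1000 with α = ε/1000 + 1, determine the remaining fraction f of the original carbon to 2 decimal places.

0.28

α − 1 = ε/1000 = 0.0335
(δ_res + 1000)/(δ₀ + 1000) = (-50.7 + 1000)/(-8.8 + 1000) = 949.3/991.2 = 0.957728
f = 0.957728^(1/0.0335) = exp(ln(0.957728)/0.0335) = exp(-0.04319/0.0335)
f = exp(-1.2893) = 0.2755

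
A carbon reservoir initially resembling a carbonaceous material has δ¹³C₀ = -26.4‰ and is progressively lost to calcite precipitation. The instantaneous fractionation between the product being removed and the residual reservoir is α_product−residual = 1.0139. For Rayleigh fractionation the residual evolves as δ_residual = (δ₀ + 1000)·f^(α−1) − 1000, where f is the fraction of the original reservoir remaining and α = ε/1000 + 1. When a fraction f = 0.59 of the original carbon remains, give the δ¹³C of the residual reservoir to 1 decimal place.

Rayleigh residual: δ_res = (δ₀ + 1000)·f^(α−1) − 1000
α − 1 = 0.01390
f^(α−1) = 0.59^(0.01390) = 0.992693
δ_res = (-26.4 + 1000) × 0.992693 − 1000 = 966.486 − 1000 = -33.51‰

-33.5‰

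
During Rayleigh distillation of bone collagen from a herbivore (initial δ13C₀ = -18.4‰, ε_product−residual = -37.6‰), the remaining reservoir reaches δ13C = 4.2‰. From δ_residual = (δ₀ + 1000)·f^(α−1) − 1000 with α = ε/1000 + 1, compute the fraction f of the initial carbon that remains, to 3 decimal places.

0.546

α − 1 = ε/1000 = -0.0376
(δ_res + 1000)/(δ₀ + 1000) = (4.2 + 1000)/(-18.4 + 1000) = 1004.2/981.6 = 1.023024
f = 1.023024^(1/-0.0376) = exp(ln(1.023024)/-0.0376) = exp(0.02276/-0.0376)
f = exp(-0.6054) = 0.5459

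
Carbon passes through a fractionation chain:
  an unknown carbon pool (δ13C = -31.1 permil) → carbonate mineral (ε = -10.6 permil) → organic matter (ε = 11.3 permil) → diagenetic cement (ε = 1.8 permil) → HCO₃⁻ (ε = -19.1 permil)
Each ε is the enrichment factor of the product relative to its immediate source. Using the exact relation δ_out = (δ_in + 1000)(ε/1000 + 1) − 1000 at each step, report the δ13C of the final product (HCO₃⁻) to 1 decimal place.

-47.3 permil

step 1: δ = (-31.10 + 1000)·(-10.6/1000 + 1) − 1000 = -41.37 permil
step 2: δ = (-41.37 + 1000)·(11.3/1000 + 1) − 1000 = -30.54 permil
step 3: δ = (-30.54 + 1000)·(1.8/1000 + 1) − 1000 = -28.79 permil
step 4: δ = (-28.79 + 1000)·(-19.1/1000 + 1) − 1000 = -47.34 permil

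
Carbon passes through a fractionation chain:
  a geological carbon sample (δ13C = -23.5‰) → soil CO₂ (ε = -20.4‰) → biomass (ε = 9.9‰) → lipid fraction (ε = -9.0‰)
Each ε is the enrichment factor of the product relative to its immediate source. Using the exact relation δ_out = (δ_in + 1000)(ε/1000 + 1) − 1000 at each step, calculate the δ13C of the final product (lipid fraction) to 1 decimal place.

-42.6‰

step 1: δ = (-23.50 + 1000)·(-20.4/1000 + 1) − 1000 = -43.42‰
step 2: δ = (-43.42 + 1000)·(9.9/1000 + 1) − 1000 = -33.95‰
step 3: δ = (-33.95 + 1000)·(-9.0/1000 + 1) − 1000 = -42.64‰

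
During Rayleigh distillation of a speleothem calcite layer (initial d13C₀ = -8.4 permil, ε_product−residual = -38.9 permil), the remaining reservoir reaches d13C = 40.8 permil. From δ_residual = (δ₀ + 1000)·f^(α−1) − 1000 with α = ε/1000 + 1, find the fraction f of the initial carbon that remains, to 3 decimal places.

α − 1 = ε/1000 = -0.0389
(δ_res + 1000)/(δ₀ + 1000) = (40.8 + 1000)/(-8.4 + 1000) = 1040.8/991.6 = 1.049617
f = 1.049617^(1/-0.0389) = exp(ln(1.049617)/-0.0389) = exp(0.04843/-0.0389)
f = exp(-1.2449) = 0.2880

0.288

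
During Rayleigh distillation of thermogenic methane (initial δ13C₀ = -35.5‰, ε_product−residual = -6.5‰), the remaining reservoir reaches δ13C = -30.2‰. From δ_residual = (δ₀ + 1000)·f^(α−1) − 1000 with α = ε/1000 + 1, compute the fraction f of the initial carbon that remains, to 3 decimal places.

α − 1 = ε/1000 = -0.0065
(δ_res + 1000)/(δ₀ + 1000) = (-30.2 + 1000)/(-35.5 + 1000) = 969.8/964.5 = 1.005495
f = 1.005495^(1/-0.0065) = exp(ln(1.005495)/-0.0065) = exp(0.00548/-0.0065)
f = exp(-0.8431) = 0.4304

0.430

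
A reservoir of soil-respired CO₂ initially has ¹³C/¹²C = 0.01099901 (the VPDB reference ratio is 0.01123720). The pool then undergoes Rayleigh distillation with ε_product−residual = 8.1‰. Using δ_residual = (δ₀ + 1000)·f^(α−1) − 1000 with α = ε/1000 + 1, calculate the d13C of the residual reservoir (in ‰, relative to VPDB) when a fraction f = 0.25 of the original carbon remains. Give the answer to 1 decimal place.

-32.1‰

δ₀ = (0.01099901/0.01123720 − 1)×1000 = (0.978803 − 1)×1000 = -21.197‰
α − 1 = ε/1000 = 0.0081
f^(α−1) = 0.25^(0.0081) = 0.988834
δ_res = (-21.197 + 1000) × 0.988834 − 1000 = 967.874 − 1000 = -32.13‰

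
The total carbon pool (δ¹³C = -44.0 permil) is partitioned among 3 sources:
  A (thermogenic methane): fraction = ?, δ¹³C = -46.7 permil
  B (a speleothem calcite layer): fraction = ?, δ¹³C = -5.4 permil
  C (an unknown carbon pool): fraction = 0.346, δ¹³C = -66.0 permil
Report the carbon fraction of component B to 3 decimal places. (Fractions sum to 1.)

0.227

Let f_B and f_A be the unknown fractions; fractions sum to 1 so f_B + f_A = 0.654.
Mass balance: Σ fᵢ·δᵢ = δ_bulk ⇒ f_B·(-5.4) + f_A·(-46.7) = -44.0 − (-22.836) = -21.164
Substitute f_A = 0.654 − f_B:
f_B·(-5.4 − -46.7) = -21.164 − 0.654×(-46.7) = 9.378
f_B = 9.378 / 41.3 = 0.2271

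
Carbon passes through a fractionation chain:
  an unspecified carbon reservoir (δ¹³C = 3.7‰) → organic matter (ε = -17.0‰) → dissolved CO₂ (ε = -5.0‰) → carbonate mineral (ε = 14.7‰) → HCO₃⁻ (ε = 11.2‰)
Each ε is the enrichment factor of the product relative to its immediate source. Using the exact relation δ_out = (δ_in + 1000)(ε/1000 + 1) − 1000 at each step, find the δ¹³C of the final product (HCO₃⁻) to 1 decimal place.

step 1: δ = (3.70 + 1000)·(-17.0/1000 + 1) − 1000 = -13.36‰
step 2: δ = (-13.36 + 1000)·(-5.0/1000 + 1) − 1000 = -18.30‰
step 3: δ = (-18.30 + 1000)·(14.7/1000 + 1) − 1000 = -3.87‰
step 4: δ = (-3.87 + 1000)·(11.2/1000 + 1) − 1000 = 7.29‰

7.3‰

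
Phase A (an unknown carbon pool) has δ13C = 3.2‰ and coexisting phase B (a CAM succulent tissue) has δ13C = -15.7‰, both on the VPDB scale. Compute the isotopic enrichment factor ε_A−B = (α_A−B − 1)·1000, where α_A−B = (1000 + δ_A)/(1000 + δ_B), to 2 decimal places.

19.20‰

α_A−B = (1000 + 3.2) / (1000 + -15.7) = 1003.2 / 984.3 = 1.019201
ε_A−B = (1.019201 − 1) × 1000 = 19.201‰
(The approximation ε ≈ δ_A − δ_B would give 18.9‰.)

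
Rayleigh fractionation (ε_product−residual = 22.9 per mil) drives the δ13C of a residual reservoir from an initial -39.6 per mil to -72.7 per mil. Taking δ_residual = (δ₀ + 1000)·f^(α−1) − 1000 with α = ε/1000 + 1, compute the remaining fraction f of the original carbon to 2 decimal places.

α − 1 = ε/1000 = 0.0229
(δ_res + 1000)/(δ₀ + 1000) = (-72.7 + 1000)/(-39.6 + 1000) = 927.3/960.4 = 0.965535
f = 0.965535^(1/0.0229) = exp(ln(0.965535)/0.0229) = exp(-0.03507/0.0229)
f = exp(-1.5316) = 0.2162

0.22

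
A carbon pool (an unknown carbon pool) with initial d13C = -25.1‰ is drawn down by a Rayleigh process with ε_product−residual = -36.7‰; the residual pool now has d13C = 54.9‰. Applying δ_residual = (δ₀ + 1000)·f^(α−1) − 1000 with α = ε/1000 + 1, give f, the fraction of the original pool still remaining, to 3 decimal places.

α − 1 = ε/1000 = -0.0367
(δ_res + 1000)/(δ₀ + 1000) = (54.9 + 1000)/(-25.1 + 1000) = 1054.9/974.9 = 1.082060
f = 1.082060^(1/-0.0367) = exp(ln(1.082060)/-0.0367) = exp(0.07887/-0.0367)
f = exp(-2.1489) = 0.1166

0.117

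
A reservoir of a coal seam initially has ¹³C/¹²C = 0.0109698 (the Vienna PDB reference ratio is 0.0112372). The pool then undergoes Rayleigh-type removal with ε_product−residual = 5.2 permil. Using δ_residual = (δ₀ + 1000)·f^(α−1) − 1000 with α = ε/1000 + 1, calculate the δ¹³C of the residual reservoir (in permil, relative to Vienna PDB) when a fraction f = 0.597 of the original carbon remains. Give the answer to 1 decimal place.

δ₀ = (0.0109698/0.0112372 − 1)×1000 = (0.976204 − 1)×1000 = -23.796 permil
α − 1 = ε/1000 = 0.0052
f^(α−1) = 0.597^(0.0052) = 0.997321
δ_res = (-23.796 + 1000) × 0.997321 − 1000 = 973.589 − 1000 = -26.41 permil

-26.4 permil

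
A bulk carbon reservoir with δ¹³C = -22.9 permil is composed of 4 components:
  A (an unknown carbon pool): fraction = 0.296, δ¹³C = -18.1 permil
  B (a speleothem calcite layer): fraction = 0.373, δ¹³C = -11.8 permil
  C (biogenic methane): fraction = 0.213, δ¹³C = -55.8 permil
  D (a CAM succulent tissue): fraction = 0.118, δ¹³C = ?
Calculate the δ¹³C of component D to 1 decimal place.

-10.6 permil

Isotope mass balance: δ_bulk = Σ fᵢ·δᵢ.
-22.9 = 0.296×(-18.1) + 0.373×(-11.8) + 0.213×(-55.8) + 0.118×δ_D
0.118·δ_D = -22.9 − (-21.644) = -1.256
δ_D = -1.256 / 0.118 = -10.64 permil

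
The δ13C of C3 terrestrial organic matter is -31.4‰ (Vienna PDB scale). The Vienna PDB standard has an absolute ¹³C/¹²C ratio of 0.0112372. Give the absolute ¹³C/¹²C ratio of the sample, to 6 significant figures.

R_sample = R_standard × (δ13C/1000 + 1)
R_sample = 0.0112372 × (-31.4/1000 + 1) = 0.0112372 × 0.968600
R_sample = 0.0108844

0.0108844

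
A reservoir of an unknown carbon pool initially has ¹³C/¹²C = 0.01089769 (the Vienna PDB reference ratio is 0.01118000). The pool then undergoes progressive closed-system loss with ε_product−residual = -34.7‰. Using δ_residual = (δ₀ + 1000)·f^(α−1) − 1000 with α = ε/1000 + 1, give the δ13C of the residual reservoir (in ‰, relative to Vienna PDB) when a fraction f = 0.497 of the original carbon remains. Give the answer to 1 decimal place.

-1.3‰

δ₀ = (0.01089769/0.01118000 − 1)×1000 = (0.974749 − 1)×1000 = -25.251‰
α − 1 = ε/1000 = -0.0347
f^(α−1) = 0.497^(-0.0347) = 1.024558
δ_res = (-25.251 + 1000) × 1.024558 − 1000 = 998.686 − 1000 = -1.31‰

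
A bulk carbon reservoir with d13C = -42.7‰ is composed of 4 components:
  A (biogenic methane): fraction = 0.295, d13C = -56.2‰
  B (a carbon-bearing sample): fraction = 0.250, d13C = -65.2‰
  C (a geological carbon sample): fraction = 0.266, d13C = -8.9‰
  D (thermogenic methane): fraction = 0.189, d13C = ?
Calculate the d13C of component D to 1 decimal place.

Isotope mass balance: δ_bulk = Σ fᵢ·δᵢ.
-42.7 = 0.295×(-56.2) + 0.250×(-65.2) + 0.266×(-8.9) + 0.189×δ_D
0.189·δ_D = -42.7 − (-35.246) = -7.454
δ_D = -7.454 / 0.189 = -39.44‰

-39.4‰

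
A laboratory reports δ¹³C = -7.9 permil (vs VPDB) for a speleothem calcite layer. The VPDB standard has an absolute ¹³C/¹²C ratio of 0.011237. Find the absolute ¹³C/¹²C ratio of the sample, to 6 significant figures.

0.0111482

R_sample = R_standard × (δ¹³C/1000 + 1)
R_sample = 0.011237 × (-7.9/1000 + 1) = 0.011237 × 0.992100
R_sample = 0.0111482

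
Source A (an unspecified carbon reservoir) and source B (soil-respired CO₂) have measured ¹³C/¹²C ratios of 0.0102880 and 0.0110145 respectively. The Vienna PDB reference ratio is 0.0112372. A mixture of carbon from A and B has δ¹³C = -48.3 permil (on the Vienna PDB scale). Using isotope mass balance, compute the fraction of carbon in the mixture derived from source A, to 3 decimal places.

0.441

δ_A = (0.0102880/0.0112372 − 1)×1000 = (0.915531 − 1)×1000 = -84.469 permil
δ_B = (0.0110145/0.0112372 − 1)×1000 = (0.980182 − 1)×1000 = -19.818 permil
f_A = (δ_mix − δ_B)/(δ_A − δ_B) = (-48.3 − (-19.818))/(-84.469 − (-19.818))
f_A = -28.482 / -64.651 = 0.4405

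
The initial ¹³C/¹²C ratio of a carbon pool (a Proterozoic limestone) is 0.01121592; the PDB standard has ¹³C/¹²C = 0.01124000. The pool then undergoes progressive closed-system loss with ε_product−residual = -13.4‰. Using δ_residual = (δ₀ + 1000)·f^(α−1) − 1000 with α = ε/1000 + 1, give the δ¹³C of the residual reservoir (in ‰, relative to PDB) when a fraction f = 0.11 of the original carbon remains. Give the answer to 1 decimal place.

27.8‰

δ₀ = (0.01121592/0.01124000 − 1)×1000 = (0.997858 − 1)×1000 = -2.142‰
α − 1 = ε/1000 = -0.0134
f^(α−1) = 0.11^(-0.0134) = 1.030019
δ_res = (-2.142 + 1000) × 1.030019 − 1000 = 1027.813 − 1000 = 27.81‰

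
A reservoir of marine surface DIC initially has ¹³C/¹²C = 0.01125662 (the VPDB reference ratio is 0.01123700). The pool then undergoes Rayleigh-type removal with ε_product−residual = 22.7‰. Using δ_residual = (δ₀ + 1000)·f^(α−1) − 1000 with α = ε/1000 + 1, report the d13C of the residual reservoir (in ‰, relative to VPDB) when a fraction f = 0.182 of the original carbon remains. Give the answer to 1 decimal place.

δ₀ = (0.01125662/0.01123700 − 1)×1000 = (1.001746 − 1)×1000 = 1.746‰
α − 1 = ε/1000 = 0.0227
f^(α−1) = 0.182^(0.0227) = 0.962063
δ_res = (1.746 + 1000) × 0.962063 − 1000 = 963.743 − 1000 = -36.26‰

-36.3‰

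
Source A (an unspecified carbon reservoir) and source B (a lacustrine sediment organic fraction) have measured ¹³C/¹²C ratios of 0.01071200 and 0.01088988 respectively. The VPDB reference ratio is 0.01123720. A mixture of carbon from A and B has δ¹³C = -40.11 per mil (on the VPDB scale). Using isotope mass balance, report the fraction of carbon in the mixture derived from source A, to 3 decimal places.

δ_A = (0.01071200/0.01123720 − 1)×1000 = (0.953262 − 1)×1000 = -46.738 per mil
δ_B = (0.01088988/0.01123720 − 1)×1000 = (0.969092 − 1)×1000 = -30.908 per mil
f_A = (δ_mix − δ_B)/(δ_A − δ_B) = (-40.11 − (-30.908))/(-46.738 − (-30.908))
f_A = -9.202 / -15.830 = 0.5813

0.581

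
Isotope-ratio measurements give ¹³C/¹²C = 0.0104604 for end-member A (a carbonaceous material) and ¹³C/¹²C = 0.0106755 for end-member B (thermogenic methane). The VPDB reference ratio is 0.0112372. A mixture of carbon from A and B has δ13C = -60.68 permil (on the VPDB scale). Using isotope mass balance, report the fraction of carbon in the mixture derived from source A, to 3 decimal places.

δ_A = (0.0104604/0.0112372 − 1)×1000 = (0.930872 − 1)×1000 = -69.128 permil
δ_B = (0.0106755/0.0112372 − 1)×1000 = (0.950014 − 1)×1000 = -49.986 permil
f_A = (δ_mix − δ_B)/(δ_A − δ_B) = (-60.68 − (-49.986))/(-69.128 − (-49.986))
f_A = -10.694 / -19.142 = 0.5587

0.559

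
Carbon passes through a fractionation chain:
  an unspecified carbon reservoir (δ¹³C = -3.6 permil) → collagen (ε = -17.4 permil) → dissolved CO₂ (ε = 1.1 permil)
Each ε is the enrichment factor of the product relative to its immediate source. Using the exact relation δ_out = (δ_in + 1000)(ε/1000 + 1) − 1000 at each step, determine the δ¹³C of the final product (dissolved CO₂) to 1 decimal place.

-19.9 permil

step 1: δ = (-3.60 + 1000)·(-17.4/1000 + 1) − 1000 = -20.94 permil
step 2: δ = (-20.94 + 1000)·(1.1/1000 + 1) − 1000 = -19.86 permil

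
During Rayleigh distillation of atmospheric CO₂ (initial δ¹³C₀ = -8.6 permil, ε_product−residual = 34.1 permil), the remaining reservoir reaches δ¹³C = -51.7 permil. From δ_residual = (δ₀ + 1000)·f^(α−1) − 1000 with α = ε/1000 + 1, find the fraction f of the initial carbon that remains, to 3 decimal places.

α − 1 = ε/1000 = 0.0341
(δ_res + 1000)/(δ₀ + 1000) = (-51.7 + 1000)/(-8.6 + 1000) = 948.3/991.4 = 0.956526
f = 0.956526^(1/0.0341) = exp(ln(0.956526)/0.0341) = exp(-0.04445/0.0341)
f = exp(-1.3034) = 0.2716

0.272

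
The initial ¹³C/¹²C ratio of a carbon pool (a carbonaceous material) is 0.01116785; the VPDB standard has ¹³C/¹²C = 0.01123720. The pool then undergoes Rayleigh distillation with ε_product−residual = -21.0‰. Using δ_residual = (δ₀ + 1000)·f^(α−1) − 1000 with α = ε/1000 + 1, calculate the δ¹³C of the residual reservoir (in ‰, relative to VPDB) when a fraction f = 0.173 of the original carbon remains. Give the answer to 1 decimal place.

δ₀ = (0.01116785/0.01123720 − 1)×1000 = (0.993829 − 1)×1000 = -6.171‰
α − 1 = ε/1000 = -0.0210
f^(α−1) = 0.173^(-0.0210) = 1.037531
δ_res = (-6.171 + 1000) × 1.037531 − 1000 = 1031.128 − 1000 = 31.13‰

31.1‰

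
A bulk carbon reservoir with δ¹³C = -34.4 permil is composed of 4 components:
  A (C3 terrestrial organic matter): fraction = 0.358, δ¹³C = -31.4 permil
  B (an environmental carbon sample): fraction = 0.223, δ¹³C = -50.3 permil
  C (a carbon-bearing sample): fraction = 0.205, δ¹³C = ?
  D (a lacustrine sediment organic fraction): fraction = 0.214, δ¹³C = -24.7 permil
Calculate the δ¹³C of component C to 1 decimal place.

Isotope mass balance: δ_bulk = Σ fᵢ·δᵢ.
-34.4 = 0.358×(-31.4) + 0.223×(-50.3) + 0.205×δ_C + 0.214×(-24.7)
0.205·δ_C = -34.4 − (-27.744) = -6.656
δ_C = -6.656 / 0.205 = -32.47 permil

-32.5 permil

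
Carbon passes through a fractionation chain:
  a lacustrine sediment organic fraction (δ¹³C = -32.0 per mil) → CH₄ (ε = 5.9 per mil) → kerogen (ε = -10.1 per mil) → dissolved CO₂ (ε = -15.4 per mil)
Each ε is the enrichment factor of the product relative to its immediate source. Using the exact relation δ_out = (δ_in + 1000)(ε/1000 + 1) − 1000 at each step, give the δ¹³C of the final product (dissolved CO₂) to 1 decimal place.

step 1: δ = (-32.00 + 1000)·(5.9/1000 + 1) − 1000 = -26.29 per mil
step 2: δ = (-26.29 + 1000)·(-10.1/1000 + 1) − 1000 = -36.12 per mil
step 3: δ = (-36.12 + 1000)·(-15.4/1000 + 1) − 1000 = -50.97 per mil

-51.0 per mil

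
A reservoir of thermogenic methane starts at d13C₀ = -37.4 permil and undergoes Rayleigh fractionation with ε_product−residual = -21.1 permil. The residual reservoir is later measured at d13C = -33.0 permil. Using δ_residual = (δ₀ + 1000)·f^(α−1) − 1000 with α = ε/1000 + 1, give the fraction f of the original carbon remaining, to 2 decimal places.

α − 1 = ε/1000 = -0.0211
(δ_res + 1000)/(δ₀ + 1000) = (-33.0 + 1000)/(-37.4 + 1000) = 967.0/962.6 = 1.004571
f = 1.004571^(1/-0.0211) = exp(ln(1.004571)/-0.0211) = exp(0.00456/-0.0211)
f = exp(-0.2161) = 0.8056

0.81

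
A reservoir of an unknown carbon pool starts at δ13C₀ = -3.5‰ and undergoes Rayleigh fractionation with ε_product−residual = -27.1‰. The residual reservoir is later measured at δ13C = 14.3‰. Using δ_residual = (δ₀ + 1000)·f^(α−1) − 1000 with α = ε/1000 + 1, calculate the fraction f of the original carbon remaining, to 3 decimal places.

α − 1 = ε/1000 = -0.0271
(δ_res + 1000)/(δ₀ + 1000) = (14.3 + 1000)/(-3.5 + 1000) = 1014.3/996.5 = 1.017863
f = 1.017863^(1/-0.0271) = exp(ln(1.017863)/-0.0271) = exp(0.01770/-0.0271)
f = exp(-0.6533) = 0.5203

0.520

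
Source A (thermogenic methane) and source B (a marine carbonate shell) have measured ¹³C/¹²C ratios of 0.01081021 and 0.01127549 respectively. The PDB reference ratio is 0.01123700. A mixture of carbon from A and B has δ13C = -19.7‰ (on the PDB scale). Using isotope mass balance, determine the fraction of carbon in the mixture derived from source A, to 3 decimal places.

0.559

δ_A = (0.01081021/0.01123700 − 1)×1000 = (0.962019 − 1)×1000 = -37.981‰
δ_B = (0.01127549/0.01123700 − 1)×1000 = (1.003425 − 1)×1000 = 3.425‰
f_A = (δ_mix − δ_B)/(δ_A − δ_B) = (-19.7 − (3.425))/(-37.981 − (3.425))
f_A = -23.125 / -41.406 = 0.5585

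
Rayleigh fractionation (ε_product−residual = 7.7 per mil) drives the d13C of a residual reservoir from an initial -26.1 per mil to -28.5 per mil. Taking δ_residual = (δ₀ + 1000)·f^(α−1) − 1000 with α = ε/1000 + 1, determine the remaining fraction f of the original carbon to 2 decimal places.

α − 1 = ε/1000 = 0.0077
(δ_res + 1000)/(δ₀ + 1000) = (-28.5 + 1000)/(-26.1 + 1000) = 971.5/973.9 = 0.997536
f = 0.997536^(1/0.0077) = exp(ln(0.997536)/0.0077) = exp(-0.00247/0.0077)
f = exp(-0.3204) = 0.7258

0.73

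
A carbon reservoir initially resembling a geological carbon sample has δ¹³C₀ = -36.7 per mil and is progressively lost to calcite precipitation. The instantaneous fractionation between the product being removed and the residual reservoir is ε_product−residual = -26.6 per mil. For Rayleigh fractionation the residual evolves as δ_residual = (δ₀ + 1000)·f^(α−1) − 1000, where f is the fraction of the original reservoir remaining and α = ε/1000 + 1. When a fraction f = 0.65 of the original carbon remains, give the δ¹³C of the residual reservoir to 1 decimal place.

Rayleigh residual: δ_res = (δ₀ + 1000)·f^(α−1) − 1000
α = ε/1000 + 1 = 0.97340, so α − 1 = -0.02660
f^(α−1) = 0.65^(-0.02660) = 1.011525
δ_res = (-36.7 + 1000) × 1.011525 − 1000 = 974.402 − 1000 = -25.60 per mil

-25.6 per mil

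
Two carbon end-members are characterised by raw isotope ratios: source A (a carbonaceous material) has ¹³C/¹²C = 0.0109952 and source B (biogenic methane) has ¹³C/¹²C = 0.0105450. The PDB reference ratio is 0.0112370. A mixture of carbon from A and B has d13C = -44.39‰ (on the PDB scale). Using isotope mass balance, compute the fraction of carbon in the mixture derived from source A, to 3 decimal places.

0.429

δ_A = (0.0109952/0.0112370 − 1)×1000 = (0.978482 − 1)×1000 = -21.518‰
δ_B = (0.0105450/0.0112370 − 1)×1000 = (0.938418 − 1)×1000 = -61.582‰
f_A = (δ_mix − δ_B)/(δ_A − δ_B) = (-44.39 − (-61.582))/(-21.518 − (-61.582))
f_A = 17.192 / 40.064 = 0.4291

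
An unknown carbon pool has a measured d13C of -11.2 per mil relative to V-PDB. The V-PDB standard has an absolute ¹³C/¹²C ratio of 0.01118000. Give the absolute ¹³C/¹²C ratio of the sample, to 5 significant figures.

R_sample = R_standard × (d13C/1000 + 1)
R_sample = 0.01118000 × (-11.2/1000 + 1) = 0.01118000 × 0.988800
R_sample = 0.0110548

0.011055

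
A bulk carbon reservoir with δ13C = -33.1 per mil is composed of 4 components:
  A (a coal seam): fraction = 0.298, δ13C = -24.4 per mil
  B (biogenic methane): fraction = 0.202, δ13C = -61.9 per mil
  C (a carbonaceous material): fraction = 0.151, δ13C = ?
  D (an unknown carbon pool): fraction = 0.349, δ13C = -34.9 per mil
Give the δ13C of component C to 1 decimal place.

Isotope mass balance: δ_bulk = Σ fᵢ·δᵢ.
-33.1 = 0.298×(-24.4) + 0.202×(-61.9) + 0.151×δ_C + 0.349×(-34.9)
0.151·δ_C = -33.1 − (-31.955) = -1.145
δ_C = -1.145 / 0.151 = -7.58 per mil

-7.6 per mil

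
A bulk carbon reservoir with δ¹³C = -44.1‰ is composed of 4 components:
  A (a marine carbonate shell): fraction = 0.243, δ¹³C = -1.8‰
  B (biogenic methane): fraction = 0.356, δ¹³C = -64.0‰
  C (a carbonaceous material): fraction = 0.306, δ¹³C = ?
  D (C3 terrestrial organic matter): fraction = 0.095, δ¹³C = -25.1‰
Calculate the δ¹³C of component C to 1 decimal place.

-60.4‰

Isotope mass balance: δ_bulk = Σ fᵢ·δᵢ.
-44.1 = 0.243×(-1.8) + 0.356×(-64.0) + 0.306×δ_C + 0.095×(-25.1)
0.306·δ_C = -44.1 − (-25.606) = -18.494
δ_C = -18.494 / 0.306 = -60.44‰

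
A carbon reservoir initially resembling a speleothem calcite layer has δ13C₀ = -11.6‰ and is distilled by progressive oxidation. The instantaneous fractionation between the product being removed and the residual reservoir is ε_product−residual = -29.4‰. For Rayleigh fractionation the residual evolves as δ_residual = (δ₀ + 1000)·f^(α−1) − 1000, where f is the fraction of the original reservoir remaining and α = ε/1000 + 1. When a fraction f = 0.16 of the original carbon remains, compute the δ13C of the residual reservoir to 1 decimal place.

43.1‰

Rayleigh residual: δ_res = (δ₀ + 1000)·f^(α−1) − 1000
α = ε/1000 + 1 = 0.97060, so α − 1 = -0.02940
f^(α−1) = 0.16^(-0.02940) = 1.055356
δ_res = (-11.6 + 1000) × 1.055356 − 1000 = 1043.114 − 1000 = 43.11‰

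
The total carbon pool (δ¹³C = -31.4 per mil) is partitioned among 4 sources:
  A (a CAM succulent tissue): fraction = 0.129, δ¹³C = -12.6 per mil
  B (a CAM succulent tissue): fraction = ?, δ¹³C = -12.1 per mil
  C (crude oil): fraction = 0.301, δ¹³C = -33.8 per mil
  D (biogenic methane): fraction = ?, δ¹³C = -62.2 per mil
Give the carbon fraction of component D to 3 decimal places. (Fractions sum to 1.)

Let f_D and f_B be the unknown fractions; fractions sum to 1 so f_D + f_B = 0.570.
Mass balance: Σ fᵢ·δᵢ = δ_bulk ⇒ f_D·(-62.2) + f_B·(-12.1) = -31.4 − (-11.799) = -19.601
Substitute f_B = 0.570 − f_D:
f_D·(-62.2 − -12.1) = -19.601 − 0.570×(-12.1) = -12.704
f_D = -12.704 / -50.1 = 0.2536

0.254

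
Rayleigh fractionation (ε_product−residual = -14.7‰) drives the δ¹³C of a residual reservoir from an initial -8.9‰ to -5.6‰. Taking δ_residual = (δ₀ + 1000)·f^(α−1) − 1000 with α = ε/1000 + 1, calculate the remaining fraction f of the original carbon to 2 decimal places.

α − 1 = ε/1000 = -0.0147
(δ_res + 1000)/(δ₀ + 1000) = (-5.6 + 1000)/(-8.9 + 1000) = 994.4/991.1 = 1.003330
f = 1.003330^(1/-0.0147) = exp(ln(1.003330)/-0.0147) = exp(0.00332/-0.0147)
f = exp(-0.2261) = 0.7976

0.80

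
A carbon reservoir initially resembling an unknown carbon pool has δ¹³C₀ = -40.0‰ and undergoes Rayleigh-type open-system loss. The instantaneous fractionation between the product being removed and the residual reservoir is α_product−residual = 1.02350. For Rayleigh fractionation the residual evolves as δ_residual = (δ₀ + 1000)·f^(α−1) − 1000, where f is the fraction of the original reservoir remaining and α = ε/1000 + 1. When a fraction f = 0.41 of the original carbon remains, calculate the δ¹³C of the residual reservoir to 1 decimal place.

Rayleigh residual: δ_res = (δ₀ + 1000)·f^(α−1) − 1000
α − 1 = 0.02350
f^(α−1) = 0.41^(0.02350) = 0.979265
δ_res = (-40.0 + 1000) × 0.979265 − 1000 = 940.095 − 1000 = -59.91‰

-59.9‰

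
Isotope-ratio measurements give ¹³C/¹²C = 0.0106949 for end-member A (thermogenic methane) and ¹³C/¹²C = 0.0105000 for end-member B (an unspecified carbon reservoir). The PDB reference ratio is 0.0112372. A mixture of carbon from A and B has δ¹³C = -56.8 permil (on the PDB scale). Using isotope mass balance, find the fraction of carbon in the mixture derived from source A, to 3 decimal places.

0.508

δ_A = (0.0106949/0.0112372 − 1)×1000 = (0.951741 − 1)×1000 = -48.259 permil
δ_B = (0.0105000/0.0112372 − 1)×1000 = (0.934396 − 1)×1000 = -65.604 permil
f_A = (δ_mix − δ_B)/(δ_A − δ_B) = (-56.8 − (-65.604))/(-48.259 − (-65.604))
f_A = 8.804 / 17.344 = 0.5076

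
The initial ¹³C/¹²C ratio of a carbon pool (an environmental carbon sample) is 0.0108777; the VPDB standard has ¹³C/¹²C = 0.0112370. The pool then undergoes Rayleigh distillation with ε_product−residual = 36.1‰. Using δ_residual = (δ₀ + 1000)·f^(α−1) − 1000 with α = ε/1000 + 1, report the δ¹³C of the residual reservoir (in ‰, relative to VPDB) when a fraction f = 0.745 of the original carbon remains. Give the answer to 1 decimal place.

-42.2‰

δ₀ = (0.0108777/0.0112370 − 1)×1000 = (0.968025 − 1)×1000 = -31.975‰
α − 1 = ε/1000 = 0.0361
f^(α−1) = 0.745^(0.0361) = 0.989429
δ_res = (-31.975 + 1000) × 0.989429 − 1000 = 957.793 − 1000 = -42.21‰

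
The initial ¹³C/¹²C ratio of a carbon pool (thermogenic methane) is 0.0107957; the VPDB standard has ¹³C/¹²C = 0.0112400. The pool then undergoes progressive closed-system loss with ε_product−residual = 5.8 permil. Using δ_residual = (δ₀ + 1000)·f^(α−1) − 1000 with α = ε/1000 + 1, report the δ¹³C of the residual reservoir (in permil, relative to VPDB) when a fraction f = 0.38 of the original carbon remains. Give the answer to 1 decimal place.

δ₀ = (0.0107957/0.0112400 − 1)×1000 = (0.960472 − 1)×1000 = -39.528 permil
α − 1 = ε/1000 = 0.0058
f^(α−1) = 0.38^(0.0058) = 0.994404
δ_res = (-39.528 + 1000) × 0.994404 − 1000 = 955.096 − 1000 = -44.90 permil

-44.9 permil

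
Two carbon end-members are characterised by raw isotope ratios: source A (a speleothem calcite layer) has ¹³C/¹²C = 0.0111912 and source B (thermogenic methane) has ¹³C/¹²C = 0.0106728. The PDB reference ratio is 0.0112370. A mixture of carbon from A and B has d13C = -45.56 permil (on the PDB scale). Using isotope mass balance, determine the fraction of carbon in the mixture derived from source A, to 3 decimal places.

δ_A = (0.0111912/0.0112370 − 1)×1000 = (0.995924 − 1)×1000 = -4.076 permil
δ_B = (0.0106728/0.0112370 − 1)×1000 = (0.949791 − 1)×1000 = -50.209 permil
f_A = (δ_mix − δ_B)/(δ_A − δ_B) = (-45.56 − (-50.209))/(-4.076 − (-50.209))
f_A = 4.649 / 46.133 = 0.1008

0.101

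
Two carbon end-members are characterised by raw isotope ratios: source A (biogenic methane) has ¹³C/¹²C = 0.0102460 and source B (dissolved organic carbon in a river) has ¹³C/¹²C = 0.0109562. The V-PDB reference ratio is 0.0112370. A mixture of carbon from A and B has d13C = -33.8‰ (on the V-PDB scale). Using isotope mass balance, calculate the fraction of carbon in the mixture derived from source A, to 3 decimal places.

δ_A = (0.0102460/0.0112370 − 1)×1000 = (0.911809 − 1)×1000 = -88.191‰
δ_B = (0.0109562/0.0112370 − 1)×1000 = (0.975011 − 1)×1000 = -24.989‰
f_A = (δ_mix − δ_B)/(δ_A − δ_B) = (-33.8 − (-24.989))/(-88.191 − (-24.989))
f_A = -8.811 / -63.202 = 0.1394

0.139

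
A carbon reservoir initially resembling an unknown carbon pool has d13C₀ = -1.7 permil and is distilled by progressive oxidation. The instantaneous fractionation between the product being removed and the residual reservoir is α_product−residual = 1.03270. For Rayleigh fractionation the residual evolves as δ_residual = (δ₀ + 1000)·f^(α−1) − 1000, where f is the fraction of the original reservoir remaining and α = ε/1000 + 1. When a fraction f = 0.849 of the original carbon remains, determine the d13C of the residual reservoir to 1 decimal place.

Rayleigh residual: δ_res = (δ₀ + 1000)·f^(α−1) − 1000
α − 1 = 0.03270
f^(α−1) = 0.849^(0.03270) = 0.994661
δ_res = (-1.7 + 1000) × 0.994661 − 1000 = 992.971 − 1000 = -7.03 permil

-7.0 permil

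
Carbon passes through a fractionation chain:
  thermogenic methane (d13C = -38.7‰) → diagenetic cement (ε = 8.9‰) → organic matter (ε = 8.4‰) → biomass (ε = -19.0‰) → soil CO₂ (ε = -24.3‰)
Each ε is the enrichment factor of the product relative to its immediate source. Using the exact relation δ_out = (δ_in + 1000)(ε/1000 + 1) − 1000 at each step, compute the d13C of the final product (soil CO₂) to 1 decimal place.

step 1: δ = (-38.70 + 1000)·(8.9/1000 + 1) − 1000 = -30.14‰
step 2: δ = (-30.14 + 1000)·(8.4/1000 + 1) − 1000 = -22.00‰
step 3: δ = (-22.00 + 1000)·(-19.0/1000 + 1) − 1000 = -40.58‰
step 4: δ = (-40.58 + 1000)·(-24.3/1000 + 1) − 1000 = -63.89‰

-63.9‰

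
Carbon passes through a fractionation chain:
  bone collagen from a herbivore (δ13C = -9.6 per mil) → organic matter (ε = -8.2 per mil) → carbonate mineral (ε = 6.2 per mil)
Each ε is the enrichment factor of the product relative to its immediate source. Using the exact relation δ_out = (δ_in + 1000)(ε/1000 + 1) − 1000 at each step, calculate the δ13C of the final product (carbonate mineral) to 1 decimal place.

-11.6 per mil

step 1: δ = (-9.60 + 1000)·(-8.2/1000 + 1) − 1000 = -17.72 per mil
step 2: δ = (-17.72 + 1000)·(6.2/1000 + 1) − 1000 = -11.63 per mil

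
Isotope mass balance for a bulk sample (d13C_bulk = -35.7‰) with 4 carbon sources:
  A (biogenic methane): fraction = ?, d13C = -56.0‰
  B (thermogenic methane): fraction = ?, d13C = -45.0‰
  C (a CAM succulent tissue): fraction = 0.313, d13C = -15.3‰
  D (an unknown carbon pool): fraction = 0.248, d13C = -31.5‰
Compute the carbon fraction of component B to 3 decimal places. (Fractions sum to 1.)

Let f_B and f_A be the unknown fractions; fractions sum to 1 so f_B + f_A = 0.439.
Mass balance: Σ fᵢ·δᵢ = δ_bulk ⇒ f_B·(-45.0) + f_A·(-56.0) = -35.7 − (-12.601) = -23.099
Substitute f_A = 0.439 − f_B:
f_B·(-45.0 − -56.0) = -23.099 − 0.439×(-56.0) = 1.485
f_B = 1.485 / 11.0 = 0.1350

0.135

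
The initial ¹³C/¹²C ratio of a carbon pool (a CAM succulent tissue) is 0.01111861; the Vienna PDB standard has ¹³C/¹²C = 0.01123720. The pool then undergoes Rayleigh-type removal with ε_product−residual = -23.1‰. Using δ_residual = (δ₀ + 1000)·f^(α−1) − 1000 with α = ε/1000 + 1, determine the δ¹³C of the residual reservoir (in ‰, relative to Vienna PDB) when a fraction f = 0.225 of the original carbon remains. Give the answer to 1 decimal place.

24.1‰

δ₀ = (0.01111861/0.01123720 − 1)×1000 = (0.989447 − 1)×1000 = -10.553‰
α − 1 = ε/1000 = -0.0231
f^(α−1) = 0.225^(-0.0231) = 1.035058
δ_res = (-10.553 + 1000) × 1.035058 − 1000 = 1024.134 − 1000 = 24.13‰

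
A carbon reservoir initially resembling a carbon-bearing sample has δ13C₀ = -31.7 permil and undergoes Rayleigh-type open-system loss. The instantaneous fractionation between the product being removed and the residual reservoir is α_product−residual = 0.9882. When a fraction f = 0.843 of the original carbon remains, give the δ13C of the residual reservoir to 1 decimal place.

Rayleigh residual: δ_res = (δ₀ + 1000)·f^(α−1) − 1000
α − 1 = -0.01180
f^(α−1) = 0.843^(-0.01180) = 1.002017
δ_res = (-31.7 + 1000) × 1.002017 − 1000 = 970.253 − 1000 = -29.75 permil

-29.7 permil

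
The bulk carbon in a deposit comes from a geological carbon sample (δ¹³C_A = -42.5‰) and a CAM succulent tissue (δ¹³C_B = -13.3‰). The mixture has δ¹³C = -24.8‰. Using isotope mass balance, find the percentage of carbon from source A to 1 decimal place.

δ_mix = f_A·δ_A + (1 − f_A)·δ_B  ⇒  f_A = (δ_mix − δ_B)/(δ_A − δ_B)
f_A = (-24.8 − (-13.3)) / (-42.5 − (-13.3))
f_A = -11.5 / -29.2 = 0.3938

39.4%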